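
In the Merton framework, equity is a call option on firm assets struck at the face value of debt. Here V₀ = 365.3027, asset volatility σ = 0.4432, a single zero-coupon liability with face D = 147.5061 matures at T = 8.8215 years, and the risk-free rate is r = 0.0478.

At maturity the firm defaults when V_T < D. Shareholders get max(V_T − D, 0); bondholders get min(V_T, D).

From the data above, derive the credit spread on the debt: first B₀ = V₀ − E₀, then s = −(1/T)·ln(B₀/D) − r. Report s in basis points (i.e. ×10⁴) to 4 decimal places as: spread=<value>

spread=228.5895

Apply the equity-as-call identities (strike 147.5061, horizon 8.8215 years):
d₁ = [ln(V₀/D) + (r + σ²/2)T] / (σ√T)
   = [ln(365.3027/147.5061) + (0.0478 + 0.5·0.4432²)·8.8215] / (0.4432·√8.8215)
   = [0.906857 + 1.288055] / 1.316349 = 1.667424
d₂ = d₁ − σ√T = 1.667424 − 1.316349 = 0.351075
N(d₁) = 0.952285,  N(d₂) = 0.637234,  e^(−rT) = 0.655952
E₀ = V₀·N(d₁) − D·e^(−rT)·N(d₂)
   = 365.3027·0.952285 − 147.5061·0.655952·0.637234 = 286.215457
B₀ = V₀ − E₀ = 365.3027 − 286.215457 = 79.087243
spread = −(1/T)·ln(B₀/D) − r = −(1/8.8215)·ln(79.087243/147.5061) − 0.0478 = 0.02285895
in basis points: 0.02285895 × 10⁴ = 228.5895 bp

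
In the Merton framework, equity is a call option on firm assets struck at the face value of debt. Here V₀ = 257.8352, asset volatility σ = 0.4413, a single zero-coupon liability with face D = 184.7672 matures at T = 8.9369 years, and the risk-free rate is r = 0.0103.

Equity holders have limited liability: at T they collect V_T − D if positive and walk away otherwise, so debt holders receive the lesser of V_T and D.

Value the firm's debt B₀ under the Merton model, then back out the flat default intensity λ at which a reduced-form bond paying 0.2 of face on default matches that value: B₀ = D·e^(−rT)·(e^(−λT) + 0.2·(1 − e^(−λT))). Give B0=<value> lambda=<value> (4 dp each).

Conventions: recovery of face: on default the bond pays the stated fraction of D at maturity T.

Apply the equity-as-call identities (strike 184.7672, horizon 8.9369 years):
d₁ = [ln(V₀/D) + (r + σ²/2)T] / (σ√T)
   = [ln(257.8352/184.7672) + (0.0103 + 0.5·0.4413²)·8.9369] / (0.4413·√8.9369)
   = [0.333224 + 0.962261] / 1.319251 = 0.981986
d₂ = d₁ − σ√T = 0.981986 − 1.319251 = -0.337265
N(d₁) = 0.836947,  N(d₂) = 0.367959,  e^(−rT) = 0.912059
E₀ = V₀·N(d₁) − D·e^(−rT)·N(d₂)
   = 257.8352·0.836947 − 184.7672·0.912059·0.367959 = 153.786399
B₀ = V₀ − E₀ = 257.8352 − 153.786399 = 104.048801
e^(−λT) = (B₀·e^(rT)/D − 0.2)/(1 − 0.2) = (104.0488·1.096420/184.7672 − 0.2)/0.8 = 0.52178983
λ = −ln(0.52178983)/8.9369 = 0.072787

B0=104.0488 lambda=0.0728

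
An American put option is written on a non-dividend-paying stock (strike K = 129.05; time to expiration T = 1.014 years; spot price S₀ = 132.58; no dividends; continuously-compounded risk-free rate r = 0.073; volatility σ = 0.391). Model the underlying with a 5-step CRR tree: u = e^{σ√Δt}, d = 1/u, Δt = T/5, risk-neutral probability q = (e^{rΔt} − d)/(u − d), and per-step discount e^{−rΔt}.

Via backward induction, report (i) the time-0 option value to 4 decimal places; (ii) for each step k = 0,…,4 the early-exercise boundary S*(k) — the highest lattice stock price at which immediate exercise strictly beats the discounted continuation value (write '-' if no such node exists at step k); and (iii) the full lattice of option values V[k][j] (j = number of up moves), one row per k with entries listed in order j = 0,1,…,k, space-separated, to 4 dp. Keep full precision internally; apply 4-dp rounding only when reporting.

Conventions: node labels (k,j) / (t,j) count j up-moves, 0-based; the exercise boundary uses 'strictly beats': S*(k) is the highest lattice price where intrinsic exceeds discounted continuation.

Δt=0.20280, u=1.19253, d=0.83855, q=0.49823, disc=e^(-rΔt)=0.98530
k=5 terminal: V=max(K-S,0) → 74.0802 50.8754 17.8750 0.0000 0.0000 0.0000
k=4: j=0 S=65.5534 intr=63.4966 cont=61.6002 V=63.4966[EX]; j=1 S=93.2259 intr=35.8241 cont=33.9277 V=35.8241[EX]; j=2 S=132.5800 intr=0.0000 cont=8.8374 V=8.8374[hold]; j=3 S=188.5469 intr=0.0000 cont=0.0000 V=0.0000[hold]; j=4 S=268.1395 intr=0.0000 cont=0.0000 V=0.0000[hold]  S*(4)=93.2259
k=3: j=0 S=78.1746 intr=50.8754 cont=48.9789 V=50.8754[EX]; j=1 S=111.1750 intr=17.8750 cont=22.0497 V=22.0497[hold]; j=2 S=158.1061 intr=0.0000 cont=4.3692 V=4.3692[hold]; j=3 S=224.8486 intr=0.0000 cont=0.0000 V=0.0000[hold]  S*(3)=78.1746
k=2: j=0 S=93.2259 intr=35.8241 cont=35.9771 V=35.9771[hold]; j=1 S=132.5800 intr=0.0000 cont=13.0462 V=13.0462[hold]; j=2 S=188.5469 intr=0.0000 cont=2.1601 V=2.1601[hold]  S*(2)=-
k=1: j=0 S=111.1750 intr=17.8750 cont=24.1915 V=24.1915[hold]; j=1 S=158.1061 intr=0.0000 cont=7.5105 V=7.5105[hold]  S*(1)=-
k=0: j=0 S=132.5800 intr=0.0000 cont=15.6472 V=15.6472[hold]  S*(0)=-

price = 15.6472
boundary = - - - 78.1746 93.2259
tree:
15.6472
24.1915 7.5105
35.9771 13.0462 2.1601
50.8754 22.0497 4.3692 0.0000
63.4966 35.8241 8.8374 0.0000 0.0000
74.0802 50.8754 17.8750 0.0000 0.0000 0.0000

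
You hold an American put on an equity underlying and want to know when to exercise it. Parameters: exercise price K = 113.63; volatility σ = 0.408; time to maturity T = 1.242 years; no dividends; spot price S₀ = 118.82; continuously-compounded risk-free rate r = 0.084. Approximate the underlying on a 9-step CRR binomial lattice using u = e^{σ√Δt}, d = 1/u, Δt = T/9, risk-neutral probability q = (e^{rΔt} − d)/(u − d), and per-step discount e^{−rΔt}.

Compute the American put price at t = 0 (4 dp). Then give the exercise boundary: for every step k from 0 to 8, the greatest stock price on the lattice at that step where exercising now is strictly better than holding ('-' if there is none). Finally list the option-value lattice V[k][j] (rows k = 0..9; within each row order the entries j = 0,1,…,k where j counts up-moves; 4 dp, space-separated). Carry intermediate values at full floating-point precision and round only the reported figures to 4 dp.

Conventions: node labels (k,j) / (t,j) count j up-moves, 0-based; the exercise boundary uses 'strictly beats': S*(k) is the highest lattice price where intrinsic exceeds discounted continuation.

params: Δt=0.13800 u=1.16365 d=0.85936 q=0.50050 e^(-rΔt)=0.98847
t_9 payoffs: 83.2580 72.5035 57.9410 38.2220 11.5206 0.0000 0.0000 0.0000 0.0000 0.0000
t_8: node(8,0) S=35.3425 payoff=78.2875 vs cont=76.9779 → 78.2875 [stop]  node(8,1) S=47.8570 payoff=65.7730 vs cont=64.4634 → 65.7730 [stop]  node(8,2) S=64.8028 payoff=48.8272 vs cont=47.5176 → 48.8272 [stop]  node(8,3) S=87.7489 payoff=25.8811 vs cont=24.5715 → 25.8811 [stop]  node(8,4) S=118.8200 payoff=0.0000 vs cont=5.6883 → 5.6883 [wait]  node(8,5) S=160.8931 payoff=0.0000 vs cont=0.0000 → 0.0000 [wait]  node(8,6) S=217.8640 payoff=0.0000 vs cont=0.0000 → 0.0000 [wait]  node(8,7) S=295.0077 payoff=0.0000 vs cont=0.0000 → 0.0000 [wait]  node(8,8) S=399.4673 payoff=0.0000 vs cont=0.0000 → 0.0000 [wait]  ⇒ S*(8)=87.7489
t_7: node(7,0) S=41.1265 payoff=72.5035 vs cont=71.1939 → 72.5035 [stop]  node(7,1) S=55.6890 payoff=57.9410 vs cont=56.6314 → 57.9410 [stop]  node(7,2) S=75.4080 payoff=38.2220 vs cont=36.9124 → 38.2220 [stop]  node(7,3) S=102.1094 payoff=11.5206 vs cont=15.5928 → 15.5928 [wait]  node(7,4) S=138.2654 payoff=0.0000 vs cont=2.8086 → 2.8086 [wait]  node(7,5) S=187.2240 payoff=0.0000 vs cont=0.0000 → 0.0000 [wait]  node(7,6) S=253.5183 payoff=0.0000 vs cont=0.0000 → 0.0000 [wait]  node(7,7) S=343.2869 payoff=0.0000 vs cont=0.0000 → 0.0000 [wait]  ⇒ S*(7)=75.4080
t_6: node(6,0) S=47.8570 payoff=65.7730 vs cont=64.4634 → 65.7730 [stop]  node(6,1) S=64.8028 payoff=48.8272 vs cont=47.5176 → 48.8272 [stop]  node(6,2) S=87.7489 payoff=25.8811 vs cont=26.5862 → 26.5862 [wait]  node(6,3) S=118.8200 payoff=0.0000 vs cont=9.0884 → 9.0884 [wait]  node(6,4) S=160.8931 payoff=0.0000 vs cont=1.3867 → 1.3867 [wait]  node(6,5) S=217.8640 payoff=0.0000 vs cont=0.0000 → 0.0000 [wait]  node(6,6) S=295.0077 payoff=0.0000 vs cont=0.0000 → 0.0000 [wait]  ⇒ S*(6)=64.8028
t_5: node(5,0) S=55.6890 payoff=57.9410 vs cont=56.6314 → 57.9410 [stop]  node(5,1) S=75.4080 payoff=38.2220 vs cont=37.2612 → 38.2220 [stop]  node(5,2) S=102.1094 payoff=11.5206 vs cont=17.6231 → 17.6231 [wait]  node(5,3) S=138.2654 payoff=0.0000 vs cont=5.1734 → 5.1734 [wait]  node(5,4) S=187.2240 payoff=0.0000 vs cont=0.6847 → 0.6847 [wait]  node(5,5) S=253.5183 payoff=0.0000 vs cont=0.0000 → 0.0000 [wait]  ⇒ S*(5)=75.4080
t_4: node(4,0) S=64.8028 payoff=48.8272 vs cont=47.5176 → 48.8272 [stop]  node(4,1) S=87.7489 payoff=25.8811 vs cont=27.5906 → 27.5906 [wait]  node(4,2) S=118.8200 payoff=0.0000 vs cont=11.2607 → 11.2607 [wait]  node(4,3) S=160.8931 payoff=0.0000 vs cont=2.8931 → 2.8931 [wait]  node(4,4) S=217.8640 payoff=0.0000 vs cont=0.3381 → 0.3381 [wait]  ⇒ S*(4)=64.8028
t_3: node(3,0) S=75.4080 payoff=38.2220 vs cont=37.7581 → 38.2220 [stop]  node(3,1) S=102.1094 payoff=11.5206 vs cont=19.1937 → 19.1937 [wait]  node(3,2) S=138.2654 payoff=0.0000 vs cont=6.9912 → 6.9912 [wait]  node(3,3) S=187.2240 payoff=0.0000 vs cont=1.5957 → 1.5957 [wait]  ⇒ S*(3)=75.4080
t_2: node(2,0) S=87.7489 payoff=25.8811 vs cont=28.3676 → 28.3676 [wait]  node(2,1) S=118.8200 payoff=0.0000 vs cont=12.9356 → 12.9356 [wait]  node(2,2) S=160.8931 payoff=0.0000 vs cont=4.2413 → 4.2413 [wait]  ⇒ S*(2)=-
t_1: node(1,0) S=102.1094 payoff=11.5206 vs cont=20.4060 → 20.4060 [wait]  node(1,1) S=138.2654 payoff=0.0000 vs cont=8.4852 → 8.4852 [wait]  ⇒ S*(1)=-
t_0: node(0,0) S=118.8200 payoff=0.0000 vs cont=14.2733 → 14.2733 [wait]  ⇒ S*(0)=-

price = 14.2733
boundary = - - - 75.4080 64.8028 75.4080 64.8028 75.4080 87.7489
tree:
14.2733
20.4060 8.4852
28.3676 12.9356 4.2413
38.2220 19.1937 6.9912 1.5957
48.8272 27.5906 11.2607 2.8931 0.3381
57.9410 38.2220 17.6231 5.1734 0.6847 0.0000
65.7730 48.8272 26.5862 9.0884 1.3867 0.0000 0.0000
72.5035 57.9410 38.2220 15.5928 2.8086 0.0000 0.0000 0.0000
78.2875 65.7730 48.8272 25.8811 5.6883 0.0000 0.0000 0.0000 0.0000
83.2580 72.5035 57.9410 38.2220 11.5206 0.0000 0.0000 0.0000 0.0000 0.0000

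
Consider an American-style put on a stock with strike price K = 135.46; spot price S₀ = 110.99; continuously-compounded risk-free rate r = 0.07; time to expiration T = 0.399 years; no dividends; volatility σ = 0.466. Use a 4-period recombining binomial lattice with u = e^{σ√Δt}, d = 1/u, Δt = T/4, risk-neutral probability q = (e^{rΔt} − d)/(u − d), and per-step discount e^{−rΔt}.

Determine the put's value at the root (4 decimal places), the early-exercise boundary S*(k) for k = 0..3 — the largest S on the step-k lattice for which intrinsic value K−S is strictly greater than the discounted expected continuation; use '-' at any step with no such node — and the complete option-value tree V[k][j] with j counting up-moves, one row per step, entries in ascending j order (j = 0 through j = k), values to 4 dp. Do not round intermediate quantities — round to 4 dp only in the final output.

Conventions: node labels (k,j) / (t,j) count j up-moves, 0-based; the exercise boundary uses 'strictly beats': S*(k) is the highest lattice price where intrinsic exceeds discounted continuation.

price = 28.1526
boundary = - 95.8000 82.6888 95.8000
tree:
28.1526
39.6600 16.4353
52.7712 26.2330 6.3507
64.0879 39.6600 12.4660 0.0000
73.8559 52.7712 24.4700 0.0000 0.0000

Δt=0.09975  u=1.15856  d=0.86314  q=0.48699  discount=0.99304
step 4 (expiry): payoffs max(K−S,0) = 73.8559 52.7712 24.4700 0.0000 0.0000
step 3: (k=3,j=0): S=71.3721, K−S=64.0879, hold=63.1454 ⇒ V=64.0879 exercise | (k=3,j=1): S=95.8000, K−S=39.6600, hold=38.7175 ⇒ V=39.6600 exercise | (k=3,j=2): S=128.5886, K−S=6.8714, hold=12.4660 ⇒ V=12.4660 continue | (k=3,j=3): S=172.5994, K−S=0.0000, hold=0.0000 ⇒ V=0.0000 continue  boundary S*=95.8000
step 2: (k=2,j=0): S=82.6888, K−S=52.7712, hold=51.8286 ⇒ V=52.7712 exercise | (k=2,j=1): S=110.9900, K−S=24.4700, hold=26.2330 ⇒ V=26.2330 continue | (k=2,j=2): S=148.9776, K−S=0.0000, hold=6.3507 ⇒ V=6.3507 continue  boundary S*=82.6888
step 1: (k=1,j=0): S=95.8000, K−S=39.6600, hold=39.5701 ⇒ V=39.6600 exercise | (k=1,j=1): S=128.5886, K−S=6.8714, hold=16.4353 ⇒ V=16.4353 continue  boundary S*=95.8000
step 0: (k=0,j=0): S=110.9900, K−S=24.4700, hold=28.1526 ⇒ V=28.1526 continue  boundary S*=-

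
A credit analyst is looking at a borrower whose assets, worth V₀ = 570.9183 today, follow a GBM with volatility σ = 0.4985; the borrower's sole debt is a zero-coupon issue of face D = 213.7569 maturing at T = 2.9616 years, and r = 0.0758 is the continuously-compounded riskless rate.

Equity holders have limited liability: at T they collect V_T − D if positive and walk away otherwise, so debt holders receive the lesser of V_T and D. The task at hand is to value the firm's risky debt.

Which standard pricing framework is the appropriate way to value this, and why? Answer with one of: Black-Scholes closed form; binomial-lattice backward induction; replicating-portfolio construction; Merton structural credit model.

framework: Merton structural credit model

Key observation: the question is about default risk generated by asset-value dynamics against a debt face of 213.7569 — the structural framework prices exactly that.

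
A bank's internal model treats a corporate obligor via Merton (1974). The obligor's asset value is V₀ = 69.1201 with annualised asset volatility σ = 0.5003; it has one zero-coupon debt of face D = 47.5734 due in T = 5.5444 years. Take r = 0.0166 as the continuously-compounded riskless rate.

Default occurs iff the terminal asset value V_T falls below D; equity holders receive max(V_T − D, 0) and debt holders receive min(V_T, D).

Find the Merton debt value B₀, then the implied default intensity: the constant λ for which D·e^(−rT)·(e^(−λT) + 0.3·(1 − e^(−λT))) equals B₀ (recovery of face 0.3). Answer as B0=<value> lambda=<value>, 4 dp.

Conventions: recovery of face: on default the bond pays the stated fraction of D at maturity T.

Apply the equity-as-call identities (strike 47.5734, horizon 5.5444 years):
d₁ = [ln(V₀/D) + (r + σ²/2)T] / (σ√T)
   = [ln(69.1201/47.5734) + (0.0166 + 0.5·0.5003²)·5.5444] / (0.5003·√5.5444)
   = [0.373572 + 0.785919] / 1.178034 = 0.984259
d₂ = d₁ − σ√T = 0.984259 − 1.178034 = -0.193775
N(d₁) = 0.837506,  N(d₂) = 0.423176,  e^(−rT) = 0.912071
E₀ = V₀·N(d₁) − D·e^(−rT)·N(d₂)
   = 69.1201·0.837506 − 47.5734·0.912071·0.423176 = 39.526740
B₀ = V₀ − E₀ = 69.1201 − 39.526740 = 29.593360
e^(−λT) = (B₀·e^(rT)/D − 0.3)/(1 − 0.3) = (29.5934·1.096405/47.5734 − 0.3)/0.7 = 0.54575349
λ = −ln(0.54575349)/5.5444 = 0.109225

B0=29.5934 lambda=0.1092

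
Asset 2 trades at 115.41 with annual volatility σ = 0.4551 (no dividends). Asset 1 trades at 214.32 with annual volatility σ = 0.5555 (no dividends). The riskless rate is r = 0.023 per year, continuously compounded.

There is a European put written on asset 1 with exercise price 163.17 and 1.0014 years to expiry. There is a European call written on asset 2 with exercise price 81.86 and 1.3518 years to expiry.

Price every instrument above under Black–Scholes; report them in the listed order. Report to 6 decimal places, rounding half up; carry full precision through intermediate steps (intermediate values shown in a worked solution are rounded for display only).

[asset 1 put K=163.17]
σ√T = 0.5555·√1.0014 = 0.555889
d₁ = (ln(S/K) + (r+σ²/2)T) / (σ√T) = (ln(214.32/163.17) + (0.023+0.5555²/2)·1.0014) / 0.555889 = (0.272678 + 0.177538) / 0.555889 = 0.809903
d₂ = d₁ − σ√T = 0.809903 − 0.555889 = 0.254014
e^{−rT} = 0.977231
N(−d₁) = 0.208998,  N(−d₂) = 0.399742
price = K·e^{−rT}·N(−d₂) − S·N(−d₁) = 63.740814 − 44.792442 = 18.948373
[asset 2 call K=81.86]
σ√T = 0.4551·√1.3518 = 0.529131
d₁ = (ln(S/K) + (r+σ²/2)T) / (σ√T) = (ln(115.41/81.86) + (0.023+0.4551²/2)·1.3518) / 0.529131 = (0.343481 + 0.171081) / 0.529131 = 0.972466
d₂ = d₁ − σ√T = 0.972466 − 0.529131 = 0.443335
e^{−rT} = 0.969387
N(d₁) = 0.834591,  N(d₂) = 0.671238
price = S·N(d₁) − K·e^{−rT}·N(d₂) = 96.320098 − 53.265454 = 43.054644

price(asset 1 put K=163.17) = 18.948373
price(asset 2 call K=81.86) = 43.054644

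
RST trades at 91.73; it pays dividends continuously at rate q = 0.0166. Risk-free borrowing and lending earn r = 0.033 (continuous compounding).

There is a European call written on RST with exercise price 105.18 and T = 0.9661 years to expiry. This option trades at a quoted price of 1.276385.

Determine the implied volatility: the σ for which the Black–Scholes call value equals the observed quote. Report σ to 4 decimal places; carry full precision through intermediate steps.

At σ = 0.1361 the Black–Scholes value reproduces the quote:
σ√T = 0.1361·√0.9661 = 0.133773
d₁ = (ln(S/K) + (r−q+σ²/2)T) / (σ√T) = (ln(91.73/105.18) + (0.033−0.0166+0.1361²/2)·0.9661) / 0.133773 = (-0.136824 + 0.024792) / 0.133773 = -0.837477
d₂ = d₁ − σ√T = -0.837477 − 0.133773 = -0.971250
e^{−rT} = 0.968622
e^{−qT} = 0.984091
N(d₁) = 0.201162,  N(d₂) = 0.165712
V = S·e^{−qT}·N(d₁) − K·e^{−rT}·N(d₂) = 18.159040 − 16.882655 = 1.276385 (equal to the quote); since ∂V/∂σ > 0 for all σ, the implied volatility is unique

sigma = 0.1361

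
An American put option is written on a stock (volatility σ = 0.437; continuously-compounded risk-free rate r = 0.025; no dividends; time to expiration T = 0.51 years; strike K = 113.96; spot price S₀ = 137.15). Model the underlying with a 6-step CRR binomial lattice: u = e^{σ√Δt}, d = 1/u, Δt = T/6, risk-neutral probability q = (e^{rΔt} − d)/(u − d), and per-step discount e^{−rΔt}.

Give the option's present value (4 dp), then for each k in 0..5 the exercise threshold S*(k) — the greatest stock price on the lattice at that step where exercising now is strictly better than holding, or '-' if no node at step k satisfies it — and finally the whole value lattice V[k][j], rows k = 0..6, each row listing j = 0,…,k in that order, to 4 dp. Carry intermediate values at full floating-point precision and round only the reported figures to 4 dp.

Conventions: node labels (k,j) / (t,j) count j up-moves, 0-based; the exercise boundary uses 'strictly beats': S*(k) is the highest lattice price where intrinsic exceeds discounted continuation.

Δt=0.08500  u=1.13588  d=0.88038  q=0.47652  discount=0.99788
step 6 (expiry): payoffs max(K−S,0) = 50.1036 31.5712 7.6603 0.0000 0.0000 0.0000 0.0000
step 5: (k=5,j=0): S=72.5332, K−S=41.4268, hold=41.1849 ⇒ V=41.4268 exercise | (k=5,j=1): S=93.5837, K−S=20.3763, hold=20.1344 ⇒ V=20.3763 exercise | (k=5,j=2): S=120.7436, K−S=0.0000, hold=4.0015 ⇒ V=4.0015 continue | (k=5,j=3): S=155.7857, K−S=0.0000, hold=0.0000 ⇒ V=0.0000 continue | (k=5,j=4): S=200.9978, K−S=0.0000, hold=0.0000 ⇒ V=0.0000 continue | (k=5,j=5): S=259.3314, K−S=0.0000, hold=0.0000 ⇒ V=0.0000 continue  boundary S*=93.5837
step 4: (k=4,j=0): S=82.3888, K−S=31.5712, hold=31.3292 ⇒ V=31.5712 exercise | (k=4,j=1): S=106.2997, K−S=7.6603, hold=12.5467 ⇒ V=12.5467 continue | (k=4,j=2): S=137.1500, K−S=0.0000, hold=2.0903 ⇒ V=2.0903 continue | (k=4,j=3): S=176.9536, K−S=0.0000, hold=0.0000 ⇒ V=0.0000 continue | (k=4,j=4): S=228.3091, K−S=0.0000, hold=0.0000 ⇒ V=0.0000 continue  boundary S*=82.3888
step 3: (k=3,j=0): S=93.5837, K−S=20.3763, hold=22.4579 ⇒ V=22.4579 continue | (k=3,j=1): S=120.7436, K−S=0.0000, hold=7.5480 ⇒ V=7.5480 continue | (k=3,j=2): S=155.7857, K−S=0.0000, hold=1.0919 ⇒ V=1.0919 continue | (k=3,j=3): S=200.9978, K−S=0.0000, hold=0.0000 ⇒ V=0.0000 continue  boundary S*=-
step 2: (k=2,j=0): S=106.2997, K−S=7.6603, hold=15.3205 ⇒ V=15.3205 continue | (k=2,j=1): S=137.1500, K−S=0.0000, hold=4.4621 ⇒ V=4.4621 continue | (k=2,j=2): S=176.9536, K−S=0.0000, hold=0.5704 ⇒ V=0.5704 continue  boundary S*=-
step 1: (k=1,j=0): S=120.7436, K−S=0.0000, hold=10.1247 ⇒ V=10.1247 continue | (k=1,j=1): S=155.7857, K−S=0.0000, hold=2.6021 ⇒ V=2.6021 continue  boundary S*=-
step 0: (k=0,j=0): S=137.1500, K−S=0.0000, hold=6.5262 ⇒ V=6.5262 continue  boundary S*=-

price = 6.5262
boundary = - - - - 82.3888 93.5837
tree:
6.5262
10.1247 2.6021
15.3205 4.4621 0.5704
22.4579 7.5480 1.0919 0.0000
31.5712 12.5467 2.0903 0.0000 0.0000
41.4268 20.3763 4.0015 0.0000 0.0000 0.0000
50.1036 31.5712 7.6603 0.0000 0.0000 0.0000 0.0000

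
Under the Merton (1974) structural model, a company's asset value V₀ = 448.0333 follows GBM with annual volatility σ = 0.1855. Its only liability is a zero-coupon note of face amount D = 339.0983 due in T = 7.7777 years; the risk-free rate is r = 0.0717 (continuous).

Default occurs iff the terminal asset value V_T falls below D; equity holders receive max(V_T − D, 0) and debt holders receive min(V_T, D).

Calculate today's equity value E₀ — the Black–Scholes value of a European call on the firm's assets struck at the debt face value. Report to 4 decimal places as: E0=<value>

Work the structural quantities from V₀ = 448.0333 against face 339.0983:
d₁ = [ln(V₀/D) + (r + σ²/2)T] / (σ√T)
   = [ln(448.0333/339.0983) + (0.0717 + 0.5·0.1855²)·7.7777] / (0.1855·√7.7777)
   = [0.278578 + 0.691477] / 0.517332 = 1.875110
d₂ = d₁ − σ√T = 1.875110 − 0.517332 = 1.357778
N(d₁) = 0.969611,  N(d₂) = 0.912733,  e^(−rT) = 0.572547
E₀ = V₀·N(d₁) − D·e^(−rT)·N(d₂)
   = 448.0333·0.969611 − 339.0983·0.572547·0.912733 = 257.211389

E0=257.2114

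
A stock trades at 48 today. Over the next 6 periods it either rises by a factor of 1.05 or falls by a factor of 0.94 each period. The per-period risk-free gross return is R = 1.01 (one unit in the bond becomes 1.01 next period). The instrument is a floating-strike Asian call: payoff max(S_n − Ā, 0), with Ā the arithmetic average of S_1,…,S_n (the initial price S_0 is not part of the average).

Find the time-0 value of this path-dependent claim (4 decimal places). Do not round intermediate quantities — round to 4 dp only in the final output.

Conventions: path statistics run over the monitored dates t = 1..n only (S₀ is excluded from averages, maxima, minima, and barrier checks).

Risk-neutral up-probability p* = (R−d)/(u−d) = (1.01−0.94)/(1.05−0.94) = 0.6364; the claim prices as the p*-weighted sum of path payoffs discounted by R^6.
Enumerate all 2^6 = 64 price paths (U = up ×1.05, D = down ×0.94); each path with k up-moves has probability p*^k·(1−p*)^(6−k).
DDDDDD: Ā=38.8697, payoff=0.0000, prob=0.002312
UDDDDD: Ā=43.4182, payoff=0.0000, prob=0.004046
DUDDDD: Ā=42.5382, payoff=0.0000, prob=0.004046
UUDDDD: Ā=47.5161, payoff=0.0000, prob=0.007081
DDUDDD: Ā=41.7110, payoff=0.0000, prob=0.004046
UDUDDD: Ā=46.5921, payoff=0.0000, prob=0.007081
DUUDDD: Ā=45.7121, payoff=0.0000, prob=0.007081
UUUDDD: Ā=51.0614, payoff=0.0000, prob=0.012391
DDDUDD: Ā=40.9335, payoff=0.0000, prob=0.004046
UDDUDD: Ā=45.7235, payoff=0.0000, prob=0.007081
DUDUDD: Ā=44.8435, payoff=0.0000, prob=0.007081
UUDUDD: Ā=50.0912, payoff=0.0000, prob=0.012391
DDUUDD: Ā=44.0163, payoff=0.0000, prob=0.007081
UDUUDD: Ā=49.1672, payoff=0.0000, prob=0.012391
DUUUDD: Ā=48.2872, payoff=0.0000, prob=0.012391
UUUUDD: Ā=53.9378, payoff=0.0000, prob=0.021685
DDDDUD: Ā=40.2025, payoff=0.0000, prob=0.004046
UDDDUD: Ā=44.9071, payoff=0.0000, prob=0.007081
DUDDUD: Ā=44.0271, payoff=0.0000, prob=0.007081
UUDDUD: Ā=49.1792, payoff=0.0000, prob=0.012391
DDUDUD: Ā=43.1999, payoff=0.0000, prob=0.007081
UDUDUD: Ā=48.2552, payoff=0.0000, prob=0.012391
DUUDUD: Ā=47.3752, payoff=0.0000, prob=0.012391
UUUDUD: Ā=52.9191, payoff=0.0000, prob=0.021685
DDDUUD: Ā=42.4223, payoff=0.0000, prob=0.007081
UDDUUD: Ā=47.3867, payoff=0.0000, prob=0.012391
DUDUUD: Ā=46.5067, payoff=0.0000, prob=0.012391
UUDUUD: Ā=51.9489, payoff=0.0000, prob=0.021685
DDUUUD: Ā=45.6795, payoff=0.4728, prob=0.012391
UDUUUD: Ā=51.0249, payoff=0.5281, prob=0.021685
DUUUUD: Ā=50.1449, payoff=1.4081, prob=0.021685
UUUUUD: Ā=56.0129, payoff=1.5729, prob=0.037948
DDDDDU: Ā=39.5155, payoff=0.0000, prob=0.004046
UDDDDU: Ā=44.1396, payoff=0.0000, prob=0.007081
DUDDDU: Ā=43.2596, payoff=0.0000, prob=0.007081
UUDDDU: Ā=48.3219, payoff=0.0000, prob=0.012391
DDUDDU: Ā=42.4324, payoff=0.0000, prob=0.007081
UDUDDU: Ā=47.3979, payoff=0.0000, prob=0.012391
DUUDDU: Ā=46.5179, payoff=0.0000, prob=0.012391
UUUDDU: Ā=51.9615, payoff=0.0000, prob=0.021685
DDDUDU: Ā=41.6549, payoff=0.0000, prob=0.007081
UDDUDU: Ā=46.5294, payoff=0.0000, prob=0.012391
DUDUDU: Ā=45.6494, payoff=0.5028, prob=0.012391
UUDUDU: Ā=50.9913, payoff=0.5617, prob=0.021685
DDUUDU: Ā=44.8222, payoff=1.3300, prob=0.012391
UDUUDU: Ā=50.0673, payoff=1.4857, prob=0.021685
DUUUDU: Ā=49.1873, payoff=2.3657, prob=0.021685
UUUUDU: Ā=54.9433, payoff=2.6425, prob=0.037948
DDDDUU: Ā=40.9240, payoff=0.3933, prob=0.007081
UDDDUU: Ā=45.7129, payoff=0.4393, prob=0.012391
DUDDUU: Ā=44.8329, payoff=1.3193, prob=0.012391
UUDDUU: Ā=50.0793, payoff=1.4737, prob=0.021685
DDUDUU: Ā=44.0057, payoff=2.1465, prob=0.012391
UDUDUU: Ā=49.1553, payoff=2.3977, prob=0.021685
DUUDUU: Ā=48.2753, payoff=3.2777, prob=0.021685
UUUDUU: Ā=53.9246, payoff=3.6612, prob=0.037948
DDDUUU: Ā=43.2282, payoff=2.9241, prob=0.012391
UDDUUU: Ā=48.2868, payoff=3.2662, prob=0.021685
DUDUUU: Ā=47.4068, payoff=4.1462, prob=0.021685
UUDUUU: Ā=52.9544, payoff=4.6314, prob=0.037948
DDUUUU: Ā=46.5796, payoff=4.9734, prob=0.021685
UDUUUU: Ā=52.0304, payoff=5.5554, prob=0.037948
DUUUUU: Ā=51.1504, payoff=6.4354, prob=0.037948
UUUUUU: Ā=57.1361, payoff=7.1885, prob=0.066410
Price = Σ prob·payoff / R^6 = 2.084360 / 1.061520 = 1.9636

price = 1.9636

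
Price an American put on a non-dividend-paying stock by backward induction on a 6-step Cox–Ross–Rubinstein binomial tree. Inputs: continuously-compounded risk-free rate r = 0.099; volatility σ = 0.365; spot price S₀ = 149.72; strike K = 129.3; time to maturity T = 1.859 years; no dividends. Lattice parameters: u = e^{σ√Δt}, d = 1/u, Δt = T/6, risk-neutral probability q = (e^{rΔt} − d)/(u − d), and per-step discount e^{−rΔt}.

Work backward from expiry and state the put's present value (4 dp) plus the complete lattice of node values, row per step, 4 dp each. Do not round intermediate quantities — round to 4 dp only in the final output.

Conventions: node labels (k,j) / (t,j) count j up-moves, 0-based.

price = 11.1397
tree:
11.1397
18.7722 4.9087
30.6074 9.1989 1.3259
47.9093 16.7997 2.8814 0.0000
62.8738 29.5737 6.2619 0.0000 0.0000
75.0869 47.9093 13.6084 0.0000 0.0000 0.0000
85.0545 62.8738 29.5737 0.0000 0.0000 0.0000 0.0000

Δt=0.30983  u=1.22528  d=0.81614  q=0.52551  discount=0.96979
step 6 (expiry): payoffs max(K−S,0) = 85.0545 62.8738 29.5737 0.0000 0.0000 0.0000 0.0000
k=5: (k=5,j=0): S=54.2131, K−S=75.0869, hold=71.1810 ⇒ V=75.0869 exercise | (k=5,j=1): S=81.3907, K−S=47.9093, hold=44.0035 ⇒ V=47.9093 exercise | (k=5,j=2): S=122.1926, K−S=7.1074, hold=13.6084 ⇒ V=13.6084 continue | (k=5,j=3): S=183.4488, K−S=0.0000, hold=0.0000 ⇒ V=0.0000 continue | (k=5,j=4): S=275.4134, K−S=0.0000, hold=0.0000 ⇒ V=0.0000 continue | (k=5,j=5): S=413.4806, K−S=0.0000, hold=0.0000 ⇒ V=0.0000 continue
k=4: (k=4,j=0): S=66.4262, K−S=62.8738, hold=58.9679 ⇒ V=62.8738 exercise | (k=4,j=1): S=99.7263, K−S=29.5737, hold=28.9810 ⇒ V=29.5737 exercise | (k=4,j=2): S=149.7200, K−S=0.0000, hold=6.2619 ⇒ V=6.2619 continue | (k=4,j=3): S=224.7760, K−S=0.0000, hold=0.0000 ⇒ V=0.0000 continue | (k=4,j=4): S=337.4583, K−S=0.0000, hold=0.0000 ⇒ V=0.0000 continue
k=3: (k=3,j=0): S=81.3907, K−S=47.9093, hold=44.0035 ⇒ V=47.9093 exercise | (k=3,j=1): S=122.1926, K−S=7.1074, hold=16.7997 ⇒ V=16.7997 continue | (k=3,j=2): S=183.4488, K−S=0.0000, hold=2.8814 ⇒ V=2.8814 continue | (k=3,j=3): S=275.4134, K−S=0.0000, hold=0.0000 ⇒ V=0.0000 continue
k=2: (k=2,j=0): S=99.7263, K−S=29.5737, hold=30.6074 ⇒ V=30.6074 continue | (k=2,j=1): S=149.7200, K−S=0.0000, hold=9.1989 ⇒ V=9.1989 continue | (k=2,j=2): S=224.7760, K−S=0.0000, hold=1.3259 ⇒ V=1.3259 continue
k=1: (k=1,j=0): S=122.1926, K−S=7.1074, hold=18.7722 ⇒ V=18.7722 continue | (k=1,j=1): S=183.4488, K−S=0.0000, hold=4.9087 ⇒ V=4.9087 continue
k=0: (k=0,j=0): S=149.7200, K−S=0.0000, hold=11.1397 ⇒ V=11.1397 continue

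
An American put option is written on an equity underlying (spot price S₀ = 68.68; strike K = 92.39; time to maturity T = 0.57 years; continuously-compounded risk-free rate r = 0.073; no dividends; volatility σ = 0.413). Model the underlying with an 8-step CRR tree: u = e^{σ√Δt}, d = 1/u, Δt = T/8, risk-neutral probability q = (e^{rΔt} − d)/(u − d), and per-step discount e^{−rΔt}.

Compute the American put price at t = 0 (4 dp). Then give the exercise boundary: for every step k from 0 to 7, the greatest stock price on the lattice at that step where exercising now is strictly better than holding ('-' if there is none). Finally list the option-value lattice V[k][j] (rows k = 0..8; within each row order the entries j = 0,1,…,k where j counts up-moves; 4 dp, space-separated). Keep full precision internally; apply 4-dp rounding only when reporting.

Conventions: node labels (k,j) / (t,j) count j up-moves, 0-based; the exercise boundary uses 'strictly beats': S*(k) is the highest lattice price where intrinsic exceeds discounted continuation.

price = 24.4102
boundary = - 61.5111 55.0904 61.5111 68.6800 61.5111 68.6800 76.6844
tree:
24.4102
30.8789 18.0957
37.2996 24.0485 12.2389
43.0500 30.8789 17.3626 7.1627
48.2002 37.2996 23.7100 11.0972 3.2412
52.8128 43.0500 30.8789 16.5980 5.6259 0.8527
56.9439 48.2002 37.2996 23.7100 9.5479 1.7010 0.0000
60.6438 52.8128 43.0500 30.8789 15.7056 3.3930 0.0000 0.0000
63.9575 56.9439 48.2002 37.2996 23.7100 6.7682 0.0000 0.0000 0.0000

Δt=0.07125, u=1.11655, d=0.89562, q=0.49607, disc=e^(-rΔt)=0.99481
k=8 terminal: V=max(K-S,0) → 63.9575 56.9439 48.2002 37.2996 23.7100 6.7682 0.0000 0.0000 0.0000
k=7: j=0 S=31.7462 intr=60.6438 cont=60.1645 V=60.6438[EX]; j=1 S=39.5772 intr=52.8128 cont=52.3335 V=52.8128[EX]; j=2 S=49.3400 intr=43.0500 cont=42.5707 V=43.0500[EX]; j=3 S=61.5111 intr=30.8789 cont=30.3996 V=30.8789[EX]; j=4 S=76.6844 intr=15.7056 cont=15.2263 V=15.7056[EX]; j=5 S=95.6007 intr=0.0000 cont=3.3930 V=3.3930[hold]; j=6 S=119.1832 intr=0.0000 cont=0.0000 V=0.0000[hold]; j=7 S=148.5830 intr=0.0000 cont=0.0000 V=0.0000[hold]  S*(7)=76.6844
k=6: j=0 S=35.4461 intr=56.9439 cont=56.4646 V=56.9439[EX]; j=1 S=44.1898 intr=48.2002 cont=47.7209 V=48.2002[EX]; j=2 S=55.0904 intr=37.2996 cont=36.8203 V=37.2996[EX]; j=3 S=68.6800 intr=23.7100 cont=23.2307 V=23.7100[EX]; j=4 S=85.6218 intr=6.7682 cont=9.5479 V=9.5479[hold]; j=5 S=106.7427 intr=0.0000 cont=1.7010 V=1.7010[hold]; j=6 S=133.0737 intr=0.0000 cont=0.0000 V=0.0000[hold]  S*(6)=68.6800
k=5: j=0 S=39.5772 intr=52.8128 cont=52.3335 V=52.8128[EX]; j=1 S=49.3400 intr=43.0500 cont=42.5707 V=43.0500[EX]; j=2 S=61.5111 intr=30.8789 cont=30.3996 V=30.8789[EX]; j=3 S=76.6844 intr=15.7056 cont=16.5980 V=16.5980[hold]; j=4 S=95.6007 intr=0.0000 cont=5.6259 V=5.6259[hold]; j=5 S=119.1832 intr=0.0000 cont=0.8527 V=0.8527[hold]  S*(5)=61.5111
k=4: j=0 S=44.1898 intr=48.2002 cont=47.7209 V=48.2002[EX]; j=1 S=55.0904 intr=37.2996 cont=36.8203 V=37.2996[EX]; j=2 S=68.6800 intr=23.7100 cont=23.6711 V=23.7100[EX]; j=3 S=85.6218 intr=6.7682 cont=11.0972 V=11.0972[hold]; j=4 S=106.7427 intr=0.0000 cont=3.2412 V=3.2412[hold]  S*(4)=68.6800
k=3: j=0 S=49.3400 intr=43.0500 cont=42.5707 V=43.0500[EX]; j=1 S=61.5111 intr=30.8789 cont=30.3996 V=30.8789[EX]; j=2 S=76.6844 intr=15.7056 cont=17.3626 V=17.3626[hold]; j=3 S=95.6007 intr=0.0000 cont=7.1627 V=7.1627[hold]  S*(3)=61.5111
k=2: j=0 S=55.0904 intr=37.2996 cont=36.8203 V=37.2996[EX]; j=1 S=68.6800 intr=23.7100 cont=24.0485 V=24.0485[hold]; j=2 S=85.6218 intr=6.7682 cont=12.2389 V=12.2389[hold]  S*(2)=55.0904
k=1: j=0 S=61.5111 intr=30.8789 cont=30.5667 V=30.8789[EX]; j=1 S=76.6844 intr=15.7056 cont=18.0957 V=18.0957[hold]  S*(1)=61.5111
k=0: j=0 S=68.6800 intr=23.7100 cont=24.4102 V=24.4102[hold]  S*(0)=-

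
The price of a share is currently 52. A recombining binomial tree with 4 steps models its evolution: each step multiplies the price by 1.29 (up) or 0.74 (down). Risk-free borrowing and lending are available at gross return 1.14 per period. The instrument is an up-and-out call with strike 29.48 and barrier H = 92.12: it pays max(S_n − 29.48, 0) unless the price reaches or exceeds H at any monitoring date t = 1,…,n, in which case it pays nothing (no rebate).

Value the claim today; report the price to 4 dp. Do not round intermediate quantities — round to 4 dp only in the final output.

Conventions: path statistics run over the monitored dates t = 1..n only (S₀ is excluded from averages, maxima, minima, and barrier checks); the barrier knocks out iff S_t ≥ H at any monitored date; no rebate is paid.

Set p* = 0.7273 (from d < R < u); the path-dependent value is the discounted p*-expectation over all price paths.
Enumerate all 2^4 = 16 price paths (U = up ×1.29, D = down ×0.74); each path with k up-moves has probability p*^k·(1−p*)^(4−k).
DDDD: M=38.4800, payoff=0.0000, prob=0.005532
UDDD: M=67.0800, payoff=0.0000, prob=0.014753
DUDD: M=49.6392, payoff=0.0000, prob=0.014753
UUDD: M=86.5332, payoff=17.9056, prob=0.039342
DDUD: M=38.4800, payoff=0.0000, prob=0.014753
UDUD: M=67.0800, payoff=17.9056, prob=0.039342
DUUD: M=64.0346, payoff=17.9056, prob=0.039342
UUUD: M=111.6278, payoff=0.0000, prob=0.104911
DDDU: M=38.4800, payoff=0.0000, prob=0.014753
UDDU: M=67.0800, payoff=17.9056, prob=0.039342
DUDU: M=49.6392, payoff=17.9056, prob=0.039342
UUDU: M=86.5332, payoff=53.1246, prob=0.104911
DDUU: M=47.3856, payoff=17.9056, prob=0.039342
UDUU: M=82.6046, payoff=53.1246, prob=0.104911
DUUU: M=82.6046, payoff=53.1246, prob=0.104911
UUUU: M=143.9999, payoff=0.0000, prob=0.279762
Price = Σ prob·payoff / R^4 = 20.946644 / 1.688960 = 12.4021

price = 12.4021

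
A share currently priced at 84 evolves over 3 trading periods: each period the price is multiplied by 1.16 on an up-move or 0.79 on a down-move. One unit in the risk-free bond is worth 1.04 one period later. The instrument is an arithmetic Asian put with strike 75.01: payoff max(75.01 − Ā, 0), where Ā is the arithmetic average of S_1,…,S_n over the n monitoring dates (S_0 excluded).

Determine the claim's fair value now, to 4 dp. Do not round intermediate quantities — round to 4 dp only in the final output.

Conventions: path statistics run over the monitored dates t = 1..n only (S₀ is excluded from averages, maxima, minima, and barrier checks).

Set p* = 0.6757 (from d < R < u); the path-dependent value is the discounted p*-expectation over all price paths.
Enumerate all 2^3 = 8 price paths (U = up ×1.16, D = down ×0.79); each path with k up-moves has probability p*^k·(1−p*)^(3−k).
DDD: Ā=53.3999, payoff=21.6101, prob=0.034114
UDD: Ā=78.4100, payoff=0.0000, prob=0.071072
DUD: Ā=68.0500, payoff=6.9600, prob=0.071072
UUD: Ā=99.9215, payoff=0.0000, prob=0.148066
DDU: Ā=59.8656, payoff=15.1444, prob=0.071072
UDU: Ā=87.9039, payoff=0.0000, prob=0.148066
DUU: Ā=77.5439, payoff=0.0000, prob=0.148066
UUU: Ā=113.8619, payoff=0.0000, prob=0.308471
Price = Σ prob·payoff / R^3 = 2.308221 / 1.124864 = 2.0520

price = 2.0520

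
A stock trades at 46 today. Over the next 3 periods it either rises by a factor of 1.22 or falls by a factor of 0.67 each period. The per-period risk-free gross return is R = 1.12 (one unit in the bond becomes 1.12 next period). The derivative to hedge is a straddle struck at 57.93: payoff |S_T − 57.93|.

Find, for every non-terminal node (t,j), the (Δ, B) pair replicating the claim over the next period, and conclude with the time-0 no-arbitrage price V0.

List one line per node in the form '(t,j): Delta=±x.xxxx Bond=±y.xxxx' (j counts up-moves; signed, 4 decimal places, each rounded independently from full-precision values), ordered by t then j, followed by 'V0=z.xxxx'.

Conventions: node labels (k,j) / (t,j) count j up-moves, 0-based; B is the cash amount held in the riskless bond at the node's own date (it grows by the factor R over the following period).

(0,0): Delta=0.0799 Bond=11.5160
(1,0): Delta=-1.0000 Bond=46.1814
(1,1): Delta=0.2117 Bond=5.5016
(2,0): Delta=-1.0000 Bond=51.7232
(2,1): Delta=-1.0000 Bond=51.7232
(2,2): Delta=0.3596 Bond=-3.9629
V0=15.1929

Risk-neutral probability p* = (R−d)/(u−d) = (1.12−0.67)/(1.22−0.67) = 0.8182.
At maturity the claim pays: V(3,0)=44.0949, V(3,1)=32.7377, V(3,2)=12.0575, V(3,3)=25.5990
Node (2,0) S=20.6494: V=(p*·32.7377+(1−p*)·44.0949)/1.12=31.0738; Δ=(32.7377−44.0949)/(25.1923−13.8351)=-1.0000; B=V−Δ·S=51.7232
Node (2,1) S=37.6004: V=(p*·12.0575+(1−p*)·32.7377)/1.12=14.1228; Δ=(12.0575−32.7377)/(45.8725−25.1923)=-1.0000; B=V−Δ·S=51.7232
Node (2,2) S=68.4664: V=(p*·25.5990+(1−p*)·12.0575)/1.12=20.6580; Δ=(25.5990−12.0575)/(83.5290−45.8725)=0.3596; B=V−Δ·S=-3.9629
Node (1,0) S=30.8200: V=(p*·14.1228+(1−p*)·31.0738)/1.12=15.3614; Δ=(14.1228−31.0738)/(37.6004−20.6494)=-1.0000; B=V−Δ·S=46.1814
Node (1,1) S=56.1200: V=(p*·20.6580+(1−p*)·14.1228)/1.12=17.3837; Δ=(20.6580−14.1228)/(68.4664−37.6004)=0.2117; B=V−Δ·S=5.5016
Node (0,0) S=46.0000: V=(p*·17.3837+(1−p*)·15.3614)/1.12=15.1929; Δ=(17.3837−15.3614)/(56.1200−30.8200)=0.0799; B=V−Δ·S=11.5160
Verification: the root portfolio costs Δ(0,0)·S0 + B(0,0) = 15.1929, matching V0.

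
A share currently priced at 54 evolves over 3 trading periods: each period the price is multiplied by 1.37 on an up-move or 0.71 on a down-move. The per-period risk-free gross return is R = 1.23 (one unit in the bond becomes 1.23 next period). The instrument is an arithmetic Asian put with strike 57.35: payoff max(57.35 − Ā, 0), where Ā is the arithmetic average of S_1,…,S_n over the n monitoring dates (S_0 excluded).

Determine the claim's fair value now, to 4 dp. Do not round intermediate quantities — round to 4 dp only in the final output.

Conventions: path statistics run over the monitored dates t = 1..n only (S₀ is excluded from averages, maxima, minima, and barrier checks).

With p* = (R−d)/(u−d) = 0.7879, sum probability × payoff across the paths and divide by R^3.
Enumerate all 2^3 = 8 price paths (U = up ×1.37, D = down ×0.71); each path with k up-moves has probability p*^k·(1−p*)^(3−k).
DDD: Ā=28.2962, payoff=29.0538, prob=0.009544
UDD: Ā=54.5997, payoff=2.7503, prob=0.035451
DUD: Ā=42.7197, payoff=14.6303, prob=0.035451
UUD: Ā=82.4310, payoff=0.0000, prob=0.131675
DDU: Ā=34.2849, payoff=23.0651, prob=0.035451
UDU: Ā=66.1554, payoff=0.0000, prob=0.131675
DUU: Ā=54.2754, payoff=3.0746, prob=0.131675
UUU: Ā=104.7286, payoff=0.0000, prob=0.489078
Price = Σ prob·payoff / R^3 = 2.115990 / 1.860867 = 1.1371

price = 1.1371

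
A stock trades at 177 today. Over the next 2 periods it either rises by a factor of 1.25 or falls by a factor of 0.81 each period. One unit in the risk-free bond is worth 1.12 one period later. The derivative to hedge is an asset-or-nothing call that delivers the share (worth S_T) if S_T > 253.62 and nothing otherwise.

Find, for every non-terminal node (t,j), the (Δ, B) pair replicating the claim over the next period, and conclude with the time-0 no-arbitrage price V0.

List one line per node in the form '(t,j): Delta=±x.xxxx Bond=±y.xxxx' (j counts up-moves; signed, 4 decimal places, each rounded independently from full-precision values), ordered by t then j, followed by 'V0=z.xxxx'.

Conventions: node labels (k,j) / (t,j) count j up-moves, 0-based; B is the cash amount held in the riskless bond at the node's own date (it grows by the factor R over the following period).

(0,0): Delta=2.2339 Bond=-285.9556
(1,0): Delta=0.0000 Bond=0.0000
(1,1): Delta=2.8409 Bond=-454.5772
V0=109.4398

Arbitrage-free pricing uses the up-move probability p* = (R−d)/(u−d) = 0.7045, discounting each step at R = 1.12.
Expiry values: V(2,0)=0.0000, V(2,1)=0.0000, V(2,2)=276.5625
Node (1,0) S=143.3700: V=(p*·0.0000+(1−p*)·0.0000)/1.12=0.0000; Δ=(0.0000−0.0000)/(179.2125−116.1297)=0.0000; B=V−Δ·S=0.0000
Node (1,1) S=221.2500: V=(p*·276.5625+(1−p*)·0.0000)/1.12=173.9740; Δ=(276.5625−0.0000)/(276.5625−179.2125)=2.8409; B=V−Δ·S=-454.5772
Node (0,0) S=177.0000: V=(p*·173.9740+(1−p*)·0.0000)/1.12=109.4398; Δ=(173.9740−0.0000)/(221.2500−143.3700)=2.2339; B=V−Δ·S=-285.9556
Check: Δ(0,0)·S0 + B(0,0) = 109.4398 = V0.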